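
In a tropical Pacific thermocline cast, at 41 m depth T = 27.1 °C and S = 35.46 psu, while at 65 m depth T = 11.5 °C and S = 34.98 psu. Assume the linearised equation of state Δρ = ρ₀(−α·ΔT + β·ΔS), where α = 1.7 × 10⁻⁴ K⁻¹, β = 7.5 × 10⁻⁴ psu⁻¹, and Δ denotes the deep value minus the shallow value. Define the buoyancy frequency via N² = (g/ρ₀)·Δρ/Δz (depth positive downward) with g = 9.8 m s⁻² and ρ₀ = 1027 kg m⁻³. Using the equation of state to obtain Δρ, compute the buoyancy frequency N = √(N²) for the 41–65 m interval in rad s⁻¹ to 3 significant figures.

0.0306 rad s⁻¹

ΔT = -15.6 K, ΔS = -0.48 psu (deep − shallow).
Δρ/ρ₀ = −αΔT + βΔS = 2.652 × 10⁻³ − 3.60 × 10⁻⁴ = 2.292 × 10⁻³, so Δρ ≈ 2.354 kg m⁻³.
N² = (g/ρ₀)·Δρ/Δz = g·(Δρ/ρ₀)/Δz = 9.8 × 2.292 × 10⁻³ / 24 = 9.3590 × 10⁻⁴ s⁻².
N = √(9.3590 × 10⁻⁴) = 0.030592 rad s⁻¹ ≈ 0.0306 rad s⁻¹.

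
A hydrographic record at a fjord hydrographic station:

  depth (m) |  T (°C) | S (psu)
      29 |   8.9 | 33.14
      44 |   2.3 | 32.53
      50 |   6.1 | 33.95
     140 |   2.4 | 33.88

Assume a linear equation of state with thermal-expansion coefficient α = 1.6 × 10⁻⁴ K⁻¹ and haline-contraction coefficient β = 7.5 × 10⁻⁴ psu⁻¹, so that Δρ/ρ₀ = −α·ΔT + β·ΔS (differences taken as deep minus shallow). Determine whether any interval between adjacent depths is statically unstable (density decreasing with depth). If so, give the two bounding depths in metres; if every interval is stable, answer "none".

Evaluate Δρ/ρ₀ = −αΔT + βΔS across each adjacent pair:
  29–44 m: −αΔT+βΔS = −(1.6 × 10⁻⁴)(-6.6)+(7.5 × 10⁻⁴)(-0.61) = 6.0 × 10⁻⁴ → stable
  44–50 m: −αΔT+βΔS = −(1.6 × 10⁻⁴)(+3.8)+(7.5 × 10⁻⁴)(+1.42) = 4.6 × 10⁻⁴ → stable
  50–140 m: −αΔT+βΔS = −(1.6 × 10⁻⁴)(-3.7)+(7.5 × 10⁻⁴)(-0.07) = 5.4 × 10⁻⁴ → stable
Every interval has Δρ > 0: the column is stably stratified throughout.

none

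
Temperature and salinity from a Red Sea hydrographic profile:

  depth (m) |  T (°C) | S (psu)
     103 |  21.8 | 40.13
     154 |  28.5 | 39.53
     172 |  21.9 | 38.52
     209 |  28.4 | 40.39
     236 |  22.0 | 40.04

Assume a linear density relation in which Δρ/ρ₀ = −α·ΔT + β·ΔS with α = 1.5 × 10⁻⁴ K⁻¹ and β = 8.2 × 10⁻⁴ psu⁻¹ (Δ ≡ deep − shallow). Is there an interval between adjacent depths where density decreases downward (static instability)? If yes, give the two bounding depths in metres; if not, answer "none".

103–154 m

Evaluate Δρ/ρ₀ = −αΔT + βΔS across each adjacent pair:
  103–154 m: −αΔT+βΔS = −(1.5 × 10⁻⁴)(+6.7)+(8.2 × 10⁻⁴)(-0.60) = -1.5 × 10⁻³ → UNSTABLE
  154–172 m: −αΔT+βΔS = −(1.5 × 10⁻⁴)(-6.6)+(8.2 × 10⁻⁴)(-1.01) = 1.6 × 10⁻⁴ → stable
  172–209 m: −αΔT+βΔS = −(1.5 × 10⁻⁴)(+6.5)+(8.2 × 10⁻⁴)(+1.87) = 5.6 × 10⁻⁴ → stable
  209–236 m: −αΔT+βΔS = −(1.5 × 10⁻⁴)(-6.4)+(8.2 × 10⁻⁴)(-0.35) = 6.7 × 10⁻⁴ → stable
The 103–154 m interval has Δρ < 0: lighter water underlies denser water.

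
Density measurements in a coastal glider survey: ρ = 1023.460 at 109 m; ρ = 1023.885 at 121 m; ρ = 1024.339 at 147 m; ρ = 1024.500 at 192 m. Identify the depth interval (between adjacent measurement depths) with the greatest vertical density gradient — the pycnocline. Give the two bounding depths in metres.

Compute the density gradient over each adjacent pair:
  109–121 m: Δρ/Δz = 0.425/12 = 0.035 kg m⁻⁴
  121–147 m: Δρ/Δz = 0.454/26 = 0.017 kg m⁻⁴
  147–192 m: Δρ/Δz = 0.161/45 = 3.6 × 10⁻³ kg m⁻⁴
The largest gradient is in the 109–121 m interval — the pycnocline.

109–121 m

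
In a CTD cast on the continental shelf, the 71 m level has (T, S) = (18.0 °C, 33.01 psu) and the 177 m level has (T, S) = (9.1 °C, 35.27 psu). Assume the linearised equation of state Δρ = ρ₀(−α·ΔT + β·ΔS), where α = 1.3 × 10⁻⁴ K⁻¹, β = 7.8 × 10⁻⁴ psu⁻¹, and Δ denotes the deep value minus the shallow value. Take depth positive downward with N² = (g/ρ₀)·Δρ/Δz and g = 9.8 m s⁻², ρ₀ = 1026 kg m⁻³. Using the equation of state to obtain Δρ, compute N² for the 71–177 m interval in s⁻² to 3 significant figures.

2.70 × 10⁻⁴ s⁻²

ΔT = -8.9 K, ΔS = +2.26 psu (deep − shallow).
Δρ/ρ₀ = −αΔT + βΔS = 1.157 × 10⁻³ + 1.7628 × 10⁻³ = 2.9198 × 10⁻³, so Δρ ≈ 2.996 kg m⁻³.
N² = (g/ρ₀)·Δρ/Δz = g·(Δρ/ρ₀)/Δz = 9.8 × 2.9198 × 10⁻³ / 106 = 2.6994 × 10⁻⁴ s⁻² ≈ 2.70 × 10⁻⁴ s⁻².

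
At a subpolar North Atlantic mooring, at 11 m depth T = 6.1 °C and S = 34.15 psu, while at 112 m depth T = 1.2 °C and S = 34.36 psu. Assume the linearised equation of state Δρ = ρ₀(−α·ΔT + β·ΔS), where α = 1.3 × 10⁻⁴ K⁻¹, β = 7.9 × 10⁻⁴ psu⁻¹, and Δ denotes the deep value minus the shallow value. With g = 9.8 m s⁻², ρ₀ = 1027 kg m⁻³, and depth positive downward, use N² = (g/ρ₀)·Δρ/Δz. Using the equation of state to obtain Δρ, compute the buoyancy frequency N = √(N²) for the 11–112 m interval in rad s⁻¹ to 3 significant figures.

ΔT = -4.9 K, ΔS = +0.21 psu (deep − shallow).
Δρ/ρ₀ = −αΔT + βΔS = 6.37 × 10⁻⁴ + 1.659 × 10⁻⁴ = 8.029 × 10⁻⁴, so Δρ ≈ 0.8246 kg m⁻³.
N² = (g/ρ₀)·Δρ/Δz = g·(Δρ/ρ₀)/Δz = 9.8 × 8.029 × 10⁻⁴ / 101 = 7.7905 × 10⁻⁵ s⁻².
N = √(7.7905 × 10⁻⁵) = 8.8264 × 10⁻³ rad s⁻¹ ≈ 8.83 × 10⁻³ rad s⁻¹.

8.83 × 10⁻³ rad s⁻¹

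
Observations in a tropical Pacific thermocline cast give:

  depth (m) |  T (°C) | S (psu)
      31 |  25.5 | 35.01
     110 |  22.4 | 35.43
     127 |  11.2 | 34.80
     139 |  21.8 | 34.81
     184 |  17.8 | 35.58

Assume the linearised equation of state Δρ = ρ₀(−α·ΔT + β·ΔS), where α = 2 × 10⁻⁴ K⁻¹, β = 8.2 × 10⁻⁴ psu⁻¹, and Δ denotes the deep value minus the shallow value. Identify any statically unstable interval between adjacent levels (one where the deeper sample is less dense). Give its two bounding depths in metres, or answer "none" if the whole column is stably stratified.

Evaluate Δρ/ρ₀ = −αΔT + βΔS across each adjacent pair:
  31–110 m: −αΔT+βΔS = −(2 × 10⁻⁴)(-3.1)+(8.2 × 10⁻⁴)(+0.42) = 9.6 × 10⁻⁴ → stable
  110–127 m: −αΔT+βΔS = −(2 × 10⁻⁴)(-11.2)+(8.2 × 10⁻⁴)(-0.63) = 1.7 × 10⁻³ → stable
  127–139 m: −αΔT+βΔS = −(2 × 10⁻⁴)(+10.6)+(8.2 × 10⁻⁴)(+0.01) = -2.1 × 10⁻³ → UNSTABLE
  139–184 m: −αΔT+βΔS = −(2 × 10⁻⁴)(-4.0)+(8.2 × 10⁻⁴)(+0.77) = 1.4 × 10⁻³ → stable
The 127–139 m interval has Δρ < 0: lighter water underlies denser water.

127–139 m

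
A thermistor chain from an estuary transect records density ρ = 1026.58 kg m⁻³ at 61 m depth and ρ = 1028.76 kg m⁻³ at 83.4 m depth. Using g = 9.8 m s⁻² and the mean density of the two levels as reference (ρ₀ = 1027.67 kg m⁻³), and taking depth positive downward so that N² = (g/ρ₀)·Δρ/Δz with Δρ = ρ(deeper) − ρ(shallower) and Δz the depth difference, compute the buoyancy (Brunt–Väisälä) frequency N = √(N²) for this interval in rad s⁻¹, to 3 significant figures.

0.0305 rad s⁻¹

Δρ = 1028.76 − 1026.58 = 2.18 kg m⁻³ over Δz = 83.4 − 61 = 22.4 m.
N² = (9.8/1027.67) × (2.18/22.4) = 9.2807 × 10⁻⁴ s⁻².
N = √(9.2807 × 10⁻⁴) = 0.030464 rad s⁻¹ ≈ 0.0305 rad s⁻¹.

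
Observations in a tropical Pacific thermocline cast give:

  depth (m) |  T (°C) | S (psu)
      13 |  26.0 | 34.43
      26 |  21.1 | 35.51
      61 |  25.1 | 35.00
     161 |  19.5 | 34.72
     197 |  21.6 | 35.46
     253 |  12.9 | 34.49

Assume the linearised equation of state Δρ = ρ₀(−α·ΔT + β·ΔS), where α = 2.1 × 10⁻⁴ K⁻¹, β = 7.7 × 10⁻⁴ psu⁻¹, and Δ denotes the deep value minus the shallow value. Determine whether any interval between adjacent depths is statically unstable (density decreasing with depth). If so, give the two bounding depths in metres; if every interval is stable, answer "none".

26–61 m

Evaluate Δρ/ρ₀ = −αΔT + βΔS across each adjacent pair:
  13–26 m: −αΔT+βΔS = −(2.1 × 10⁻⁴)(-4.9)+(7.7 × 10⁻⁴)(+1.08) = 1.9 × 10⁻³ → stable
  26–61 m: −αΔT+βΔS = −(2.1 × 10⁻⁴)(+4.0)+(7.7 × 10⁻⁴)(-0.51) = -1.2 × 10⁻³ → UNSTABLE
  61–161 m: −αΔT+βΔS = −(2.1 × 10⁻⁴)(-5.6)+(7.7 × 10⁻⁴)(-0.28) = 9.6 × 10⁻⁴ → stable
  161–197 m: −αΔT+βΔS = −(2.1 × 10⁻⁴)(+2.1)+(7.7 × 10⁻⁴)(+0.74) = 1.3 × 10⁻⁴ → stable
  197–253 m: −αΔT+βΔS = −(2.1 × 10⁻⁴)(-8.7)+(7.7 × 10⁻⁴)(-0.97) = 1.1 × 10⁻³ → stable
The 26–61 m interval has Δρ < 0: lighter water underlies denser water.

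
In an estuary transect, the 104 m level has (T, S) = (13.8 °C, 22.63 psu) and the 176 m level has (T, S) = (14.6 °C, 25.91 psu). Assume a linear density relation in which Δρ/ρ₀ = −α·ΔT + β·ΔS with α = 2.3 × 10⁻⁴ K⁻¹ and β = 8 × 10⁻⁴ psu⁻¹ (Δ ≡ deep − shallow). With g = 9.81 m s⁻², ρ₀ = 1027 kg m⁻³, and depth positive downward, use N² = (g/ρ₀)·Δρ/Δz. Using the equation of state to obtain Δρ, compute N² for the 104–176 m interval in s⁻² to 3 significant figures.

3.32 × 10⁻⁴ s⁻²

ΔT = +0.8 K, ΔS = +3.28 psu (deep − shallow).
Δρ/ρ₀ = −αΔT + βΔS = -1.84 × 10⁻⁴ + 2.624 × 10⁻³ = 2.44 × 10⁻³, so Δρ ≈ 2.506 kg m⁻³.
N² = (g/ρ₀)·Δρ/Δz = g·(Δρ/ρ₀)/Δz = 9.81 × 2.44 × 10⁻³ / 72 = 3.3245 × 10⁻⁴ s⁻² ≈ 3.32 × 10⁻⁴ s⁻².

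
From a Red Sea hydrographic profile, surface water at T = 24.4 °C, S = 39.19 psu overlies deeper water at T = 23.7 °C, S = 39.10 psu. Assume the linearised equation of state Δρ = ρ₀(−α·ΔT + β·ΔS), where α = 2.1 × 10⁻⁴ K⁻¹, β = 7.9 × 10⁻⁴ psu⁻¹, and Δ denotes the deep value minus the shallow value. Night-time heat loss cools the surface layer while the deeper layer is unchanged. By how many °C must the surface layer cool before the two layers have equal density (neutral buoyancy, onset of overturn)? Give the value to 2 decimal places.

Neutral buoyancy requires Δρ = 0, i.e. −α(T_deep − T_surf′) + β(S_deep − S_surf) = 0.
T_surf′ = T_deep − (β/α)·ΔS = 23.7 − (7.9 × 10⁻⁴/2.1 × 10⁻⁴)·(-0.09) = 24.0386 °C.
Cooling required: 24.4 − (24.0386) = 0.3614 °C.

0.36 °C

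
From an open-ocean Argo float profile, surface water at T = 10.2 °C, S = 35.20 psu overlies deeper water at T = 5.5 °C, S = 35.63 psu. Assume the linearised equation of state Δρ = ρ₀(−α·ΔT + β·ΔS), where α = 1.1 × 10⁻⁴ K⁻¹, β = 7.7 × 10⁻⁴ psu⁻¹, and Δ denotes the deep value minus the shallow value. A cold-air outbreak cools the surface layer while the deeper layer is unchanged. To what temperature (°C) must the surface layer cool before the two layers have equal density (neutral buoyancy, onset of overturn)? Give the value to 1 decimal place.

2.5 °C

Neutral buoyancy requires Δρ = 0, i.e. −α(T_deep − T_surf′) + β(S_deep − S_surf) = 0.
T_surf′ = T_deep − (β/α)·ΔS = 5.5 − (7.7 × 10⁻⁴/1.1 × 10⁻⁴)·(+0.43) = 2.490 °C.
Cooling required: 10.2 − (2.490) = 7.710 °C.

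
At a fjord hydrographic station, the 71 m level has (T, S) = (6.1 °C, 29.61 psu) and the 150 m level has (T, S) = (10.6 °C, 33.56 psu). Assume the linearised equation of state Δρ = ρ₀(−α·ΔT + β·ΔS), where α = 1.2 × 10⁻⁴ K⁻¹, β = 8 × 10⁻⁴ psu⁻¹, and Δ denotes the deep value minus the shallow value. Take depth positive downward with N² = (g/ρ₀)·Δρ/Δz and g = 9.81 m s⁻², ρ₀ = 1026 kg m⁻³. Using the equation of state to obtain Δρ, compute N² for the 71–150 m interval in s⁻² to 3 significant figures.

ΔT = +4.5 K, ΔS = +3.95 psu (deep − shallow).
Δρ/ρ₀ = −αΔT + βΔS = -5.40 × 10⁻⁴ + 3.16 × 10⁻³ = 2.62 × 10⁻³, so Δρ ≈ 2.688 kg m⁻³.
N² = (g/ρ₀)·Δρ/Δz = g·(Δρ/ρ₀)/Δz = 9.81 × 2.62 × 10⁻³ / 79 = 3.2534 × 10⁻⁴ s⁻² ≈ 3.25 × 10⁻⁴ s⁻².

3.25 × 10⁻⁴ s⁻²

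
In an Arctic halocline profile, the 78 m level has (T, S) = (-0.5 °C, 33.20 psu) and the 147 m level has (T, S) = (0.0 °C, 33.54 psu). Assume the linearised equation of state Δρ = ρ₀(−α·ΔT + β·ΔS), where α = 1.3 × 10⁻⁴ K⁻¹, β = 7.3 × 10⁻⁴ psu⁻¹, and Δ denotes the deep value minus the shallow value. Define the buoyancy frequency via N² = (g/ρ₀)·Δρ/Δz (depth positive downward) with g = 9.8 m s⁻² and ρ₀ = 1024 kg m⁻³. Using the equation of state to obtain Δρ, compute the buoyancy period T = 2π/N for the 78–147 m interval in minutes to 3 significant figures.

ΔT = +0.5 K, ΔS = +0.34 psu (deep − shallow).
Δρ/ρ₀ = −αΔT + βΔS = -6.50 × 10⁻⁵ + 2.482 × 10⁻⁴ = 1.832 × 10⁻⁴, so Δρ ≈ 0.1876 kg m⁻³.
N² = (g/ρ₀)·Δρ/Δz = g·(Δρ/ρ₀)/Δz = 9.8 × 1.832 × 10⁻⁴ / 69 = 2.6020 × 10⁻⁵ s⁻².
N = √(2.6020 × 10⁻⁵) = 5.1010 × 10⁻³ rad s⁻¹ → T = 2π/N = 1.2318 × 10³ s = 20.530 min ≈ 20.5 min.

20.5 min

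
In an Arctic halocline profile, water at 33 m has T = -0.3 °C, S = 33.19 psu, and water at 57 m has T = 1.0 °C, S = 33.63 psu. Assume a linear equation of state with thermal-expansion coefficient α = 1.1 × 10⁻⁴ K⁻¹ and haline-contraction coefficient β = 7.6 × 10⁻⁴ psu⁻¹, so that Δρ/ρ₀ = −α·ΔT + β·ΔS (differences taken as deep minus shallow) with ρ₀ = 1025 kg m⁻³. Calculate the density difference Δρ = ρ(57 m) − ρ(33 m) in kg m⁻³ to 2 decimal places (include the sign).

+0.20 kg m⁻³

ΔT = +1.3 K, ΔS = +0.44 psu (deep − shallow).
Δρ/ρ₀ = −(1.1 × 10⁻⁴)(+1.3) + (7.6 × 10⁻⁴)(+0.44) = 1.914 × 10⁻⁴.
Δρ = 1025 × (1.914 × 10⁻⁴) = +0.20 kg m⁻³.
Positive Δρ: denser below, stable.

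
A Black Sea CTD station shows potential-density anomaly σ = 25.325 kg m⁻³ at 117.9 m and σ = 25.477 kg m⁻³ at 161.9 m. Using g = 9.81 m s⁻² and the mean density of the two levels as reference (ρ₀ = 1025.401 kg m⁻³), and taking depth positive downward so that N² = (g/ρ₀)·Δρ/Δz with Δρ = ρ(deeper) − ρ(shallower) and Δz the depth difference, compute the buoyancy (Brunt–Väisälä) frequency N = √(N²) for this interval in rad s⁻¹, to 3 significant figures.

5.75 × 10⁻³ rad s⁻¹

Δρ = 1025.477 − 1025.325 = 0.152 kg m⁻³ over Δz = 161.9 − 117.9 = 44 m.
N² = (9.81/1025.401) × (0.152/44) = 3.3050 × 10⁻⁵ s⁻².
N = √(3.3050 × 10⁻⁵) = 5.7489 × 10⁻³ rad s⁻¹ ≈ 5.75 × 10⁻³ rad s⁻¹.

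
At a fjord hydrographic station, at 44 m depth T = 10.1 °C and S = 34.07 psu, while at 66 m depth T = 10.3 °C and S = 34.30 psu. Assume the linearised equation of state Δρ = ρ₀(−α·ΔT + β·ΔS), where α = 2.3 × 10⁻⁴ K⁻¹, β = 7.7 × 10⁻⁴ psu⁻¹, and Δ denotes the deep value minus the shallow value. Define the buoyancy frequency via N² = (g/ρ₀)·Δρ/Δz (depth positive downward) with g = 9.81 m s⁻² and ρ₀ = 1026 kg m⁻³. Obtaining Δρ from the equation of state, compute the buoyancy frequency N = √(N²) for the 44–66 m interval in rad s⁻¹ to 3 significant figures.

ΔT = +0.2 K, ΔS = +0.23 psu (deep − shallow).
Δρ/ρ₀ = −αΔT + βΔS = -4.60 × 10⁻⁵ + 1.771 × 10⁻⁴ = 1.311 × 10⁻⁴, so Δρ ≈ 0.1345 kg m⁻³.
N² = (g/ρ₀)·Δρ/Δz = g·(Δρ/ρ₀)/Δz = 9.81 × 1.311 × 10⁻⁴ / 22 = 5.8459 × 10⁻⁵ s⁻².
N = √(5.8459 × 10⁻⁵) = 7.6458 × 10⁻³ rad s⁻¹ ≈ 7.65 × 10⁻³ rad s⁻¹.

7.65 × 10⁻³ rad s⁻¹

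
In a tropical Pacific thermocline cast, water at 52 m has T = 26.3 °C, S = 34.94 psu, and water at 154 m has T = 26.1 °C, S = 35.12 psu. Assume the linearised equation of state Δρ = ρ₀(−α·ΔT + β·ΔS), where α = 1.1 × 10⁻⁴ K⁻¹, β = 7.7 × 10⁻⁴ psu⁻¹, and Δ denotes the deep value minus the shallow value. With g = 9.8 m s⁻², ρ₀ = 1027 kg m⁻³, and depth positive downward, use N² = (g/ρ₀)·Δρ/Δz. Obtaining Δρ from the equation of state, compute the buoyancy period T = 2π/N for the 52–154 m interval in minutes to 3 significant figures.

26.7 min

ΔT = -0.2 K, ΔS = +0.18 psu (deep − shallow).
Δρ/ρ₀ = −αΔT + βΔS = 2.20 × 10⁻⁵ + 1.386 × 10⁻⁴ = 1.606 × 10⁻⁴, so Δρ ≈ 0.1649 kg m⁻³.
N² = (g/ρ₀)·Δρ/Δz = g·(Δρ/ρ₀)/Δz = 9.8 × 1.606 × 10⁻⁴ / 102 = 1.5430 × 10⁻⁵ s⁻².
N = √(1.5430 × 10⁻⁵) = 3.9281 × 10⁻³ rad s⁻¹ → T = 2π/N = 1.5995 × 10³ s = 26.658 min ≈ 26.7 min.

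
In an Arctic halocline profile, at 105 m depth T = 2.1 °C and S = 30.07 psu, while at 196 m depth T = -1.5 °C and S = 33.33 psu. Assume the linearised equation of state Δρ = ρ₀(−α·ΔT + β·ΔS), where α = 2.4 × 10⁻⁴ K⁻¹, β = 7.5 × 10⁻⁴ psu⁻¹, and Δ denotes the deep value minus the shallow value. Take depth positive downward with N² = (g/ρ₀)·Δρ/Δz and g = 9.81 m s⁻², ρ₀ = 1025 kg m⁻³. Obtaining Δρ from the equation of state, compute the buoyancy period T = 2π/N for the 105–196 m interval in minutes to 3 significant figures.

ΔT = -3.6 K, ΔS = +3.26 psu (deep − shallow).
Δρ/ρ₀ = −αΔT + βΔS = 8.64 × 10⁻⁴ + 2.445 × 10⁻³ = 3.309 × 10⁻³, so Δρ ≈ 3.392 kg m⁻³.
N² = (g/ρ₀)·Δρ/Δz = g·(Δρ/ρ₀)/Δz = 9.81 × 3.309 × 10⁻³ / 91 = 3.5672 × 10⁻⁴ s⁻².
N = √(3.5672 × 10⁻⁴) = 0.018887 rad s⁻¹ → T = 2π/N = 332.67 s = 5.5445 min ≈ 5.54 min.

5.54 min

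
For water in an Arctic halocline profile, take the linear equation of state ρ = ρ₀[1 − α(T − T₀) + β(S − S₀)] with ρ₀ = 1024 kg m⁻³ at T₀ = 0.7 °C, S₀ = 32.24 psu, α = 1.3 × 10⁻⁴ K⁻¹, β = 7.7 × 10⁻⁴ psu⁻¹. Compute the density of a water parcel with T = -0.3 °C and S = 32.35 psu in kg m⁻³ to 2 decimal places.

1024.22 kg m⁻³

T − T₀ = -1.0 K, S − S₀ = +0.11 psu.
Bracket = 1 − α·(-1.0) + β·(+0.11) = 1 + (2.147 × 10⁻⁴) = 1.0002147.
ρ = 1024 × 1.0002147 = 1024.22 kg m⁻³.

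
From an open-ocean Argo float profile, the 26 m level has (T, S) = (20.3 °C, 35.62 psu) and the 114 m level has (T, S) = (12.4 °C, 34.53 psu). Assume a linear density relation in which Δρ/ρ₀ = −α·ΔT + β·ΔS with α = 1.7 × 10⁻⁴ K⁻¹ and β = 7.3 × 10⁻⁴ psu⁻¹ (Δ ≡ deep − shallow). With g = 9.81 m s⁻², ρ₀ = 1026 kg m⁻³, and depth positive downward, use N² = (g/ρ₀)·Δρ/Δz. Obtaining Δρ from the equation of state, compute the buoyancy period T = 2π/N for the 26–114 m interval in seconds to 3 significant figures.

ΔT = -7.9 K, ΔS = -1.09 psu (deep − shallow).
Δρ/ρ₀ = −αΔT + βΔS = 1.343 × 10⁻³ − 7.957 × 10⁻⁴ = 5.473 × 10⁻⁴, so Δρ ≈ 0.5615 kg m⁻³.
N² = (g/ρ₀)·Δρ/Δz = g·(Δρ/ρ₀)/Δz = 9.81 × 5.473 × 10⁻⁴ / 88 = 6.1012 × 10⁻⁵ s⁻².
N = √(6.1012 × 10⁻⁵) = 7.8110 × 10⁻³ rad s⁻¹ → T = 2π/N = 804.40 s ≈ 804 s.

804 s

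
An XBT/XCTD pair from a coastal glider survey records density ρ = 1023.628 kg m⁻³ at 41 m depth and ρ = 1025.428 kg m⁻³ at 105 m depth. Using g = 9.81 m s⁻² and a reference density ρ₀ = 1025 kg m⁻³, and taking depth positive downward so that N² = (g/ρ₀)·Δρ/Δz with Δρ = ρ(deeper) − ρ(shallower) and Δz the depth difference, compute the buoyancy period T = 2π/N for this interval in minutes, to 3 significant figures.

Δρ = 1025.428 − 1023.628 = 1.800 kg m⁻³ over Δz = 105 − 41 = 64 m.
N² = (9.81/1025) × (1.800/64) = 2.6918 × 10⁻⁴ s⁻².
N = √(2.6918 × 10⁻⁴) = 0.016407 rad s⁻¹, so T = 2π/N = 382.96 s = 6.3827 min ≈ 6.38 min.
Since Δρ > 0 the layer is stably stratified.

6.38 min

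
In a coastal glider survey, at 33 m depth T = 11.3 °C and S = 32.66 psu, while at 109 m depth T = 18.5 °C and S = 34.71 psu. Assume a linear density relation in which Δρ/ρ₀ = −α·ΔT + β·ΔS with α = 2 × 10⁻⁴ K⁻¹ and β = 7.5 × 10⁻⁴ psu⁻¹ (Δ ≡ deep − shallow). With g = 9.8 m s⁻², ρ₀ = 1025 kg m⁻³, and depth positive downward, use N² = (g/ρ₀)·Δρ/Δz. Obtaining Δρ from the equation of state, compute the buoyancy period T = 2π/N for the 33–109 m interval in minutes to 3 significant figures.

ΔT = +7.2 K, ΔS = +2.05 psu (deep − shallow).
Δρ/ρ₀ = −αΔT + βΔS = -1.44 × 10⁻³ + 1.5375 × 10⁻³ = 9.75 × 10⁻⁵, so Δρ ≈ 0.09994 kg m⁻³.
N² = (g/ρ₀)·Δρ/Δz = g·(Δρ/ρ₀)/Δz = 9.8 × 9.75 × 10⁻⁵ / 76 = 1.2572 × 10⁻⁵ s⁻².
N = √(1.2572 × 10⁻⁵) = 3.5457 × 10⁻³ rad s⁻¹ → T = 2π/N = 1.7721 × 10³ s = 29.535 min ≈ 29.5 min.

29.5 min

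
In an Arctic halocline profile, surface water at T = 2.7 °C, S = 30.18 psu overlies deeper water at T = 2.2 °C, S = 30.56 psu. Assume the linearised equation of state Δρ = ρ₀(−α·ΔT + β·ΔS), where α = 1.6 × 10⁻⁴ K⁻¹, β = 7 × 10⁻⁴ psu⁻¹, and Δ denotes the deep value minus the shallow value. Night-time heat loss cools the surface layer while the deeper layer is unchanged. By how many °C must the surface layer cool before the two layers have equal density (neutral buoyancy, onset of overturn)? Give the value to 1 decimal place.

Neutral buoyancy requires Δρ = 0, i.e. −α(T_deep − T_surf′) + β(S_deep − S_surf) = 0.
T_surf′ = T_deep − (β/α)·ΔS = 2.2 − (7 × 10⁻⁴/1.6 × 10⁻⁴)·(+0.38) = 0.538 °C.
Cooling required: 2.7 − (0.538) = 2.162 °C.

2.2 °C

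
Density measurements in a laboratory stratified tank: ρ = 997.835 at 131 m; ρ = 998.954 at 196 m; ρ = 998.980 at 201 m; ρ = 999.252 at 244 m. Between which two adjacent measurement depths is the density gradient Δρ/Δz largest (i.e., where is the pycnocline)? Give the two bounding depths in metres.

Compute the density gradient over each adjacent pair:
  131–196 m: Δρ/Δz = 1.119/65 = 0.017 kg m⁻⁴
  196–201 m: Δρ/Δz = 0.026/5 = 5.2 × 10⁻³ kg m⁻⁴
  201–244 m: Δρ/Δz = 0.272/43 = 6.3 × 10⁻³ kg m⁻⁴
The largest gradient is in the 131–196 m interval — the pycnocline.

131–196 m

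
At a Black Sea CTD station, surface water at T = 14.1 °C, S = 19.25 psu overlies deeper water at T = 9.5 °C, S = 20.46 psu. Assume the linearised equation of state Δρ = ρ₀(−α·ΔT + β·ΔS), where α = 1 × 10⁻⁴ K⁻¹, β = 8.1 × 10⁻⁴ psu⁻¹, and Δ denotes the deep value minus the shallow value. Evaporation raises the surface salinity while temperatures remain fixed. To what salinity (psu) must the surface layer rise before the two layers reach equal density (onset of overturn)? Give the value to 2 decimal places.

21.03 psu

Neutral buoyancy requires −α(T_deep − T_surf) + β(S_deep − S_surf′) = 0.
S_surf′ = S_deep − (α/β)·ΔT = 20.46 − (1 × 10⁻⁴/8.1 × 10⁻⁴)·(-4.6) = 21.0279 psu.
Increase required: 21.0279 − 19.25 = 1.7779 psu.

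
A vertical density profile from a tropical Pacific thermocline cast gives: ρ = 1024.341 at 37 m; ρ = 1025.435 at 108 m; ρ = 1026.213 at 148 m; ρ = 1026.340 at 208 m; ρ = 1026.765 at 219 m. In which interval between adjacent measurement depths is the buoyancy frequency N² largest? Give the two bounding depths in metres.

208–219 m

Compute the density gradient over each adjacent pair:
  37–108 m: Δρ/Δz = 1.094/71 = 0.015 kg m⁻⁴
  108–148 m: Δρ/Δz = 0.778/40 = 0.019 kg m⁻⁴
  148–208 m: Δρ/Δz = 0.127/60 = 2.1 × 10⁻³ kg m⁻⁴
  208–219 m: Δρ/Δz = 0.425/11 = 0.039 kg m⁻⁴
The largest gradient is in the 208–219 m interval — the pycnocline.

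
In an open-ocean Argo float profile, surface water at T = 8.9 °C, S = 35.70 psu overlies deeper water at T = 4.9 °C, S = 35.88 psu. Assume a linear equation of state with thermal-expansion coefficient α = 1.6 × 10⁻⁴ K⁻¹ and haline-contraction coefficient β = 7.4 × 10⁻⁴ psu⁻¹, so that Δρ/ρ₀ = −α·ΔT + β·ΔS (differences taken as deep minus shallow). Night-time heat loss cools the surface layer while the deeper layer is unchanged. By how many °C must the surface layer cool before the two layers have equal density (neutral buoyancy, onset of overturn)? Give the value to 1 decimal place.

4.8 °C

Neutral buoyancy requires Δρ = 0, i.e. −α(T_deep − T_surf′) + β(S_deep − S_surf) = 0.
T_surf′ = T_deep − (β/α)·ΔS = 4.9 − (7.4 × 10⁻⁴/1.6 × 10⁻⁴)·(+0.18) = 4.068 °C.
Cooling required: 8.9 − (4.068) = 4.832 °C.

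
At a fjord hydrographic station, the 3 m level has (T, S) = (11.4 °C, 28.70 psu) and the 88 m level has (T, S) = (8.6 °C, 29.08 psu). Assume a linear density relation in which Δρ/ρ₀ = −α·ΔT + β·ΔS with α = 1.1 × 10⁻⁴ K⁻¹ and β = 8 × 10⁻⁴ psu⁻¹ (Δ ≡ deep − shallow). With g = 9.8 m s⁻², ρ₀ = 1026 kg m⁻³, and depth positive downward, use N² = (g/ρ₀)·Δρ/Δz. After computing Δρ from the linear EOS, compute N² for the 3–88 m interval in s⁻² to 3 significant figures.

ΔT = -2.8 K, ΔS = +0.38 psu (deep − shallow).
Δρ/ρ₀ = −αΔT + βΔS = 3.08 × 10⁻⁴ + 3.04 × 10⁻⁴ = 6.12 × 10⁻⁴, so Δρ ≈ 0.6279 kg m⁻³.
N² = (g/ρ₀)·Δρ/Δz = g·(Δρ/ρ₀)/Δz = 9.8 × 6.12 × 10⁻⁴ / 85 = 7.0560 × 10⁻⁵ s⁻² ≈ 7.06 × 10⁻⁵ s⁻².

7.06 × 10⁻⁵ s⁻²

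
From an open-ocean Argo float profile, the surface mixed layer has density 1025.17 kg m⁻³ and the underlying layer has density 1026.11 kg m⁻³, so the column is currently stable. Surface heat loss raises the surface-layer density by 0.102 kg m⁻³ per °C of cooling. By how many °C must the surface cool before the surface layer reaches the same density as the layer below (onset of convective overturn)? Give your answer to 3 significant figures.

Density deficit of the surface layer: 1026.11 − 1025.17 = 0.94 kg m⁻³.
Required change = 0.94 / 0.102 = 9.22 °C.

9.22 °C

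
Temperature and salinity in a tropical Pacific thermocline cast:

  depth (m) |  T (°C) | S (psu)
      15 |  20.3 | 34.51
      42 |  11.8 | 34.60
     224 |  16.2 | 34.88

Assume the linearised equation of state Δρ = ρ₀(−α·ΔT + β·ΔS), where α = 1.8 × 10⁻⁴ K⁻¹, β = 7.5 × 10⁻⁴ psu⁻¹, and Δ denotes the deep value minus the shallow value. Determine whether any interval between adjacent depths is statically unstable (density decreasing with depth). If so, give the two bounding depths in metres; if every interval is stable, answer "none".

42–224 m

Evaluate Δρ/ρ₀ = −αΔT + βΔS across each adjacent pair:
  15–42 m: −αΔT+βΔS = −(1.8 × 10⁻⁴)(-8.5)+(7.5 × 10⁻⁴)(+0.09) = 1.6 × 10⁻³ → stable
  42–224 m: −αΔT+βΔS = −(1.8 × 10⁻⁴)(+4.4)+(7.5 × 10⁻⁴)(+0.28) = -5.8 × 10⁻⁴ → UNSTABLE
The 42–224 m interval has Δρ < 0: lighter water underlies denser water.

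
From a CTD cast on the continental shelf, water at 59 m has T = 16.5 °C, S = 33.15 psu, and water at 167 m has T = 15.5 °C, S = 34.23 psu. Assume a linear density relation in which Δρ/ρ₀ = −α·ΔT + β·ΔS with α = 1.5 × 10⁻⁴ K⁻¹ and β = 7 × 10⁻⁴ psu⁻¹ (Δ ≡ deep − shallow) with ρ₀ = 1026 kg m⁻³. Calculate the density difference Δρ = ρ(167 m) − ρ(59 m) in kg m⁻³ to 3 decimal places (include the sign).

ΔT = -1.0 K, ΔS = +1.08 psu (deep − shallow).
Δρ/ρ₀ = −(1.5 × 10⁻⁴)(-1.0) + (7 × 10⁻⁴)(+1.08) = 9.06 × 10⁻⁴.
Δρ = 1026 × (9.06 × 10⁻⁴) = +0.930 kg m⁻³.
Positive Δρ: denser below, stable.

+0.930 kg m⁻³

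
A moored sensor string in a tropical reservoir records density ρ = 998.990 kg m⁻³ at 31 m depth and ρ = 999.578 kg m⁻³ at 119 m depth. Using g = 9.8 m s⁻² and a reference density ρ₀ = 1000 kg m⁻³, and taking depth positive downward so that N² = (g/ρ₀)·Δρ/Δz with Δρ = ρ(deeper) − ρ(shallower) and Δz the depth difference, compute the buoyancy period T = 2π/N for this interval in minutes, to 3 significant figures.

Δρ = 999.578 − 998.990 = 0.588 kg m⁻³ over Δz = 119 − 31 = 88 m.
N² = (9.8/1000) × (0.588/88) = 6.5482 × 10⁻⁵ s⁻².
N = √(6.5482 × 10⁻⁵) = 8.0921 × 10⁻³ rad s⁻¹, so T = 2π/N = 776.46 s = 12.941 min ≈ 12.9 min.

12.9 min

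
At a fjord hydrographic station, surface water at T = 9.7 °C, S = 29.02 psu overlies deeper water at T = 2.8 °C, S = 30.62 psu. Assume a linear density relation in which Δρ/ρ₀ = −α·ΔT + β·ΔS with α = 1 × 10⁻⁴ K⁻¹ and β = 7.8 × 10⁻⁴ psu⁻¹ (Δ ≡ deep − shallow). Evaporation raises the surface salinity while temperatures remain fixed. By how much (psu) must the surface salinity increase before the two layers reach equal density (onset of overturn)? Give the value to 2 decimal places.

2.48 psu

Neutral buoyancy requires −α(T_deep − T_surf) + β(S_deep − S_surf′) = 0.
S_surf′ = S_deep − (α/β)·ΔT = 30.62 − (1 × 10⁻⁴/7.8 × 10⁻⁴)·(-6.9) = 31.5046 psu.
Increase required: 31.5046 − 29.02 = 2.4846 psu.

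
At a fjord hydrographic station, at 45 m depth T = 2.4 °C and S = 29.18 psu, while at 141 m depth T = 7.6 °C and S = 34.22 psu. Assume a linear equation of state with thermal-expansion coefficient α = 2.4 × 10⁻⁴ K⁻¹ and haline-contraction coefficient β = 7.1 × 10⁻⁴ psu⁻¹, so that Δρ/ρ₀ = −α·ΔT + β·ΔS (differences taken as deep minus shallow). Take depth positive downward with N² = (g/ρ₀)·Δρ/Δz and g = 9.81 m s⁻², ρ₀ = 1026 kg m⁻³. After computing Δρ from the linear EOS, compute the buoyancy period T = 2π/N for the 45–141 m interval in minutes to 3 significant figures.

6.79 min

ΔT = +5.2 K, ΔS = +5.04 psu (deep − shallow).
Δρ/ρ₀ = −αΔT + βΔS = -1.248 × 10⁻³ + 3.5784 × 10⁻³ = 2.3304 × 10⁻³, so Δρ ≈ 2.391 kg m⁻³.
N² = (g/ρ₀)·Δρ/Δz = g·(Δρ/ρ₀)/Δz = 9.81 × 2.3304 × 10⁻³ / 96 = 2.3814 × 10⁻⁴ s⁻².
N = √(2.3814 × 10⁻⁴) = 0.015432 rad s⁻¹ → T = 2π/N = 407.15 s = 6.7858 min ≈ 6.79 min.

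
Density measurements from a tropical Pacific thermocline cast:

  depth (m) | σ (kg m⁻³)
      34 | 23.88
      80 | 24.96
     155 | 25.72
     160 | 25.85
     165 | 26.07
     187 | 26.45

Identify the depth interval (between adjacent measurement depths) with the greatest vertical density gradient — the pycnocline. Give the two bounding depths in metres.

160–165 m

Compute the density gradient over each adjacent pair:
  34–80 m: Δρ/Δz = 1.08/46 = 0.023 kg m⁻⁴
  80–155 m: Δρ/Δz = 0.76/75 = 0.010 kg m⁻⁴
  155–160 m: Δρ/Δz = 0.13/5 = 0.026 kg m⁻⁴
  160–165 m: Δρ/Δz = 0.22/5 = 0.044 kg m⁻⁴
  165–187 m: Δρ/Δz = 0.38/22 = 0.017 kg m⁻⁴
The largest gradient is in the 160–165 m interval — the pycnocline.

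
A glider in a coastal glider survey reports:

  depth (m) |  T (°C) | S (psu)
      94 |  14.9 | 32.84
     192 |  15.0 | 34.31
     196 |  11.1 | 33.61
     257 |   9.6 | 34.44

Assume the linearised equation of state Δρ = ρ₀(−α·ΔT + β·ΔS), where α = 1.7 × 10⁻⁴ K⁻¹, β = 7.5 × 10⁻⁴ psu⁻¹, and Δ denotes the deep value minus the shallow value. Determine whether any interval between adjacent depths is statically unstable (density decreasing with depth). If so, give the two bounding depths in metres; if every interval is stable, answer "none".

Evaluate Δρ/ρ₀ = −αΔT + βΔS across each adjacent pair:
  94–192 m: −αΔT+βΔS = −(1.7 × 10⁻⁴)(+0.1)+(7.5 × 10⁻⁴)(+1.47) = 1.1 × 10⁻³ → stable
  192–196 m: −αΔT+βΔS = −(1.7 × 10⁻⁴)(-3.9)+(7.5 × 10⁻⁴)(-0.70) = 1.4 × 10⁻⁴ → stable
  196–257 m: −αΔT+βΔS = −(1.7 × 10⁻⁴)(-1.5)+(7.5 × 10⁻⁴)(+0.83) = 8.8 × 10⁻⁴ → stable
Every interval has Δρ > 0: the column is stably stratified throughout.

none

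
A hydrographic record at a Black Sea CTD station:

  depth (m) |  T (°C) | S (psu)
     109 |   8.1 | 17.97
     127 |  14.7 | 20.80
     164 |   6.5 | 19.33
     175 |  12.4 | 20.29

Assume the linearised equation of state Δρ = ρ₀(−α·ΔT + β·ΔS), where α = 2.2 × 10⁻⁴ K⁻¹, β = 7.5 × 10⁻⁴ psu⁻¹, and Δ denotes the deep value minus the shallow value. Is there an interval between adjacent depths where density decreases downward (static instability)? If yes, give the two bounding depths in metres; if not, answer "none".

164–175 m

Evaluate Δρ/ρ₀ = −αΔT + βΔS across each adjacent pair:
  109–127 m: −αΔT+βΔS = −(2.2 × 10⁻⁴)(+6.6)+(7.5 × 10⁻⁴)(+2.83) = 6.7 × 10⁻⁴ → stable
  127–164 m: −αΔT+βΔS = −(2.2 × 10⁻⁴)(-8.2)+(7.5 × 10⁻⁴)(-1.47) = 7.0 × 10⁻⁴ → stable
  164–175 m: −αΔT+βΔS = −(2.2 × 10⁻⁴)(+5.9)+(7.5 × 10⁻⁴)(+0.96) = -5.8 × 10⁻⁴ → UNSTABLE
The 164–175 m interval has Δρ < 0: lighter water underlies denser water.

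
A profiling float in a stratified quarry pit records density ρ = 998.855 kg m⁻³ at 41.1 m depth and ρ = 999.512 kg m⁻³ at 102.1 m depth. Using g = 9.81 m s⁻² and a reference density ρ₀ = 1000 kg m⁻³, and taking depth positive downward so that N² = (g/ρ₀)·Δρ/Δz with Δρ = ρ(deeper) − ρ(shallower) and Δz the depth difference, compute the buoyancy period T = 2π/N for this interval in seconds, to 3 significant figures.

611 s

Δρ = 999.512 − 998.855 = 0.657 kg m⁻³ over Δz = 102.1 − 41.1 = 61 m.
N² = (9.81/1000) × (0.657/61) = 1.0566 × 10⁻⁴ s⁻².
N = √(1.0566 × 10⁻⁴) = 0.010279 rad s⁻¹, so T = 2π/N = 611.26 s ≈ 611 s.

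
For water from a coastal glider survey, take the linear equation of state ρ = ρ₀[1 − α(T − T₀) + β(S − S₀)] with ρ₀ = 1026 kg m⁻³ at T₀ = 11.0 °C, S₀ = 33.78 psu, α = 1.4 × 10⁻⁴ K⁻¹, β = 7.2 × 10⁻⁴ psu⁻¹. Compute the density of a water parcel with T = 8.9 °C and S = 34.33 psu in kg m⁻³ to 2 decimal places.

1026.71 kg m⁻³

T − T₀ = -2.1 K, S − S₀ = +0.55 psu.
Bracket = 1 − α·(-2.1) + β·(+0.55) = 1 + (6.90 × 10⁻⁴) = 1.0006900.
ρ = 1026 × 1.0006900 = 1026.71 kg m⁻³.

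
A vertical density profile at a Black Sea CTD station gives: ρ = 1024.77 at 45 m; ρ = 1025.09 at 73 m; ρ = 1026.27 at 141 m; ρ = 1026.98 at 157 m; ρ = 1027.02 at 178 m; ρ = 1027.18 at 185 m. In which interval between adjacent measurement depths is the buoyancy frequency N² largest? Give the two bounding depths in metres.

Compute the density gradient over each adjacent pair:
  45–73 m: Δρ/Δz = 0.32/28 = 0.011 kg m⁻⁴
  73–141 m: Δρ/Δz = 1.18/68 = 0.017 kg m⁻⁴
  141–157 m: Δρ/Δz = 0.71/16 = 0.044 kg m⁻⁴
  157–178 m: Δρ/Δz = 0.04/21 = 1.9 × 10⁻³ kg m⁻⁴
  178–185 m: Δρ/Δz = 0.16/7 = 0.023 kg m⁻⁴
The largest gradient is in the 141–157 m interval — the pycnocline.

141–157 m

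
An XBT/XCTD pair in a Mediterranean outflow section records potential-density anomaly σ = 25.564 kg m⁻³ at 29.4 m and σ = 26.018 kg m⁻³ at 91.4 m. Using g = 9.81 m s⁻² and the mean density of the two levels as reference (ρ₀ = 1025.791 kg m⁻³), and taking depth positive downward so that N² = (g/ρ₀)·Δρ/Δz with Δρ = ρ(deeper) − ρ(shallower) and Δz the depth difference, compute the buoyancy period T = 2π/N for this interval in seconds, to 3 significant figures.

751 s

Δρ = 1026.018 − 1025.564 = 0.454 kg m⁻³ over Δz = 91.4 − 29.4 = 62 m.
N² = (9.81/1025.791) × (0.454/62) = 7.0028 × 10⁻⁵ s⁻².
N = √(7.0028 × 10⁻⁵) = 8.3683 × 10⁻³ rad s⁻¹, so T = 2π/N = 750.83 s ≈ 751 s.
A positive N² confirms static stability across the interval.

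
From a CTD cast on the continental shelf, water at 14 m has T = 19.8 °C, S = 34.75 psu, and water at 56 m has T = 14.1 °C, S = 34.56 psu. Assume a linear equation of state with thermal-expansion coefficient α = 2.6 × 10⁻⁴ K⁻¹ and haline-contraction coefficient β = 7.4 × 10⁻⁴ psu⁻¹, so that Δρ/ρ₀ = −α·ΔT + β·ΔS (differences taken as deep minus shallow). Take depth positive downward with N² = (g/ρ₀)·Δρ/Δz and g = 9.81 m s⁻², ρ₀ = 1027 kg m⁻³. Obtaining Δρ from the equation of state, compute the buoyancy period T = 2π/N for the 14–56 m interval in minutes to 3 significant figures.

ΔT = -5.7 K, ΔS = -0.19 psu (deep − shallow).
Δρ/ρ₀ = −αΔT + βΔS = 1.482 × 10⁻³ − 1.406 × 10⁻⁴ = 1.3414 × 10⁻³, so Δρ ≈ 1.378 kg m⁻³.
N² = (g/ρ₀)·Δρ/Δz = g·(Δρ/ρ₀)/Δz = 9.81 × 1.3414 × 10⁻³ / 42 = 3.1331 × 10⁻⁴ s⁻².
N = √(3.1331 × 10⁻⁴) = 0.017701 rad s⁻¹ → T = 2π/N = 354.96 s = 5.9160 min ≈ 5.92 min.

5.92 min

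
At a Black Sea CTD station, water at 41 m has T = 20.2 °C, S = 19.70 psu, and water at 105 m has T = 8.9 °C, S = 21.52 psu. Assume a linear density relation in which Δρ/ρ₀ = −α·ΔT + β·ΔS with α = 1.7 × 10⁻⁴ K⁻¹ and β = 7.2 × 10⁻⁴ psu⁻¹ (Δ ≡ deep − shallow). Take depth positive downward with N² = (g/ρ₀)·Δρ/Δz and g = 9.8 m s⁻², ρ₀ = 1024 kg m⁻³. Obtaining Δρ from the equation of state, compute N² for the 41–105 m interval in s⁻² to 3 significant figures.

ΔT = -11.3 K, ΔS = +1.82 psu (deep − shallow).
Δρ/ρ₀ = −αΔT + βΔS = 1.921 × 10⁻³ + 1.3104 × 10⁻³ = 3.2314 × 10⁻³, so Δρ ≈ 3.309 kg m⁻³.
N² = (g/ρ₀)·Δρ/Δz = g·(Δρ/ρ₀)/Δz = 9.8 × 3.2314 × 10⁻³ / 64 = 4.9481 × 10⁻⁴ s⁻² ≈ 4.95 × 10⁻⁴ s⁻².

4.95 × 10⁻⁴ s⁻²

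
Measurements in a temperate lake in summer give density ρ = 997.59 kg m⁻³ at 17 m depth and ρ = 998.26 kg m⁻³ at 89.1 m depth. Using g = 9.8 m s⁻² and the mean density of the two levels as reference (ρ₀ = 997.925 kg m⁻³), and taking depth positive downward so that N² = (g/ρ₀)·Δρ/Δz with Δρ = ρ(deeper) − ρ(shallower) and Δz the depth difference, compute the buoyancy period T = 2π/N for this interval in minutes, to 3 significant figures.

11.0 min

Δρ = 998.26 − 997.59 = 0.67 kg m⁻³ over Δz = 89.1 − 17 = 72.1 m.
N² = (9.8/997.925) × (0.67/72.1) = 9.1257 × 10⁻⁵ s⁻².
N = √(9.1257 × 10⁻⁵) = 9.5529 × 10⁻³ rad s⁻¹, so T = 2π/N = 657.73 s = 10.962 min ≈ 11.0 min.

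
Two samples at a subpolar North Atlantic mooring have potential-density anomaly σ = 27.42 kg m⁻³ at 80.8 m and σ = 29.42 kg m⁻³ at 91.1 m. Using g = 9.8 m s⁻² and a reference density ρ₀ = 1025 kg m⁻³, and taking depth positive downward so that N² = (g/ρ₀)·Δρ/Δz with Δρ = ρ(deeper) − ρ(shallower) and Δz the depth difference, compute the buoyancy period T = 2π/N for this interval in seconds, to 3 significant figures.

146 s

Δρ = 1029.42 − 1027.42 = 2.00 kg m⁻³ over Δz = 91.1 − 80.8 = 10.3 m.
N² = (9.8/1025) × (2.00/10.3) = 1.8565 × 10⁻³ s⁻².
N = √(1.8565 × 10⁻³) = 0.043087 rad s⁻¹, so T = 2π/N = 145.83 s ≈ 146 s.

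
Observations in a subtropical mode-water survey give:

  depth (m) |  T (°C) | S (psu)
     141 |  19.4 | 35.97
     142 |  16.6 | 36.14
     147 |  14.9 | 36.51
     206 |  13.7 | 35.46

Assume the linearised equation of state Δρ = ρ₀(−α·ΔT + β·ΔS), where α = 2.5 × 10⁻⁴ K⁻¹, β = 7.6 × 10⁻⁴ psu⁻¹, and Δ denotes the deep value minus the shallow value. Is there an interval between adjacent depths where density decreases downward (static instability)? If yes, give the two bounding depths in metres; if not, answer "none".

Evaluate Δρ/ρ₀ = −αΔT + βΔS across each adjacent pair:
  141–142 m: −αΔT+βΔS = −(2.5 × 10⁻⁴)(-2.8)+(7.6 × 10⁻⁴)(+0.17) = 8.3 × 10⁻⁴ → stable
  142–147 m: −αΔT+βΔS = −(2.5 × 10⁻⁴)(-1.7)+(7.6 × 10⁻⁴)(+0.37) = 7.1 × 10⁻⁴ → stable
  147–206 m: −αΔT+βΔS = −(2.5 × 10⁻⁴)(-1.2)+(7.6 × 10⁻⁴)(-1.05) = -5.0 × 10⁻⁴ → UNSTABLE
The 147–206 m interval has Δρ < 0: lighter water underlies denser water.

147–206 m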